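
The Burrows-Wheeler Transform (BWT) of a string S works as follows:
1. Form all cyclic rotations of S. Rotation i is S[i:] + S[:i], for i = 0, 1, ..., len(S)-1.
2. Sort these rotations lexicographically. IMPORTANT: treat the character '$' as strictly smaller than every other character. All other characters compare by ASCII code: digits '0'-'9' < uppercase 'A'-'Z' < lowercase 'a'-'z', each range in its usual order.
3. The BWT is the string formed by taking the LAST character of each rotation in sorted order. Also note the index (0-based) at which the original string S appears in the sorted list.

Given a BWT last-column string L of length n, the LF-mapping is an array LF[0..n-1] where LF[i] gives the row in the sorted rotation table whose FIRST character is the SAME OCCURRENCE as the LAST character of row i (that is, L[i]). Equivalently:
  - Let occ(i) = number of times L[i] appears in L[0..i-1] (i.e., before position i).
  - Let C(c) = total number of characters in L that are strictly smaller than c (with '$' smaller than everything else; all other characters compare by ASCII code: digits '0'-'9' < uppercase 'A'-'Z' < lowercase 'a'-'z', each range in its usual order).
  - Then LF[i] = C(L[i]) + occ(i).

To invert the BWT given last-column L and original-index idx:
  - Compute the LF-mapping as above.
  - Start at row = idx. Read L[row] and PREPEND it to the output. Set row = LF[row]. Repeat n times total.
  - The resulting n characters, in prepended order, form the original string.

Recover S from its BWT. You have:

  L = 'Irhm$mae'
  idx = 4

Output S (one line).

Answer: hammerI$

Derivation:
LF mapping: 1 7 4 5 0 6 2 3
Walk LF starting at row 4, prepending L[row]:
  step 1: row=4, L[4]='$', prepend. Next row=LF[4]=0
  step 2: row=0, L[0]='I', prepend. Next row=LF[0]=1
  step 3: row=1, L[1]='r', prepend. Next row=LF[1]=7
  step 4: row=7, L[7]='e', prepend. Next row=LF[7]=3
  step 5: row=3, L[3]='m', prepend. Next row=LF[3]=5
  step 6: row=5, L[5]='m', prepend. Next row=LF[5]=6
  step 7: row=6, L[6]='a', prepend. Next row=LF[6]=2
  step 8: row=2, L[2]='h', prepend. Next row=LF[2]=4
Reversed output: hammerI$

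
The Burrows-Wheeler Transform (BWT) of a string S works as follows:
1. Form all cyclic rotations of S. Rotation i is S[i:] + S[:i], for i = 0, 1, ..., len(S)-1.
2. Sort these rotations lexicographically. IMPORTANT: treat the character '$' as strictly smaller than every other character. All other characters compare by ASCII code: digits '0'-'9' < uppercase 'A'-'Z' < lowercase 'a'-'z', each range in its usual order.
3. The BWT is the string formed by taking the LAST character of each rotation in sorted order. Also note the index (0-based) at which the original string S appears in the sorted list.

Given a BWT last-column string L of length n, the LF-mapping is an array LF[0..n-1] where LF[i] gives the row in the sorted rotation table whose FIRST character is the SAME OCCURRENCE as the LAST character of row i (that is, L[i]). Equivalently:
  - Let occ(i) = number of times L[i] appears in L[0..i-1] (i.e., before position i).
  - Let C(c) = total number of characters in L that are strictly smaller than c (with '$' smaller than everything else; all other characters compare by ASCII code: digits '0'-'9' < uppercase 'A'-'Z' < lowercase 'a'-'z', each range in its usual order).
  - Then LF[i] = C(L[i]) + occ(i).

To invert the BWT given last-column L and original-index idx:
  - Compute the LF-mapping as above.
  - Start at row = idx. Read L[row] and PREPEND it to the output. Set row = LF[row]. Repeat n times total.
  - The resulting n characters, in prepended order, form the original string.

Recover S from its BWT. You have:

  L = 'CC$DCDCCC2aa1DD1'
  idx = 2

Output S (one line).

Answer: 1aDC1DDaD2CCCCC$

Derivation:
LF mapping: 4 5 0 10 6 11 7 8 9 3 14 15 1 12 13 2
Walk LF starting at row 2, prepending L[row]:
  step 1: row=2, L[2]='$', prepend. Next row=LF[2]=0
  step 2: row=0, L[0]='C', prepend. Next row=LF[0]=4
  step 3: row=4, L[4]='C', prepend. Next row=LF[4]=6
  step 4: row=6, L[6]='C', prepend. Next row=LF[6]=7
  step 5: row=7, L[7]='C', prepend. Next row=LF[7]=8
  step 6: row=8, L[8]='C', prepend. Next row=LF[8]=9
  step 7: row=9, L[9]='2', prepend. Next row=LF[9]=3
  step 8: row=3, L[3]='D', prepend. Next row=LF[3]=10
  step 9: row=10, L[10]='a', prepend. Next row=LF[10]=14
  step 10: row=14, L[14]='D', prepend. Next row=LF[14]=13
  step 11: row=13, L[13]='D', prepend. Next row=LF[13]=12
  step 12: row=12, L[12]='1', prepend. Next row=LF[12]=1
  step 13: row=1, L[1]='C', prepend. Next row=LF[1]=5
  step 14: row=5, L[5]='D', prepend. Next row=LF[5]=11
  step 15: row=11, L[11]='a', prepend. Next row=LF[11]=15
  step 16: row=15, L[15]='1', prepend. Next row=LF[15]=2
Reversed output: 1aDC1DDaD2CCCCC$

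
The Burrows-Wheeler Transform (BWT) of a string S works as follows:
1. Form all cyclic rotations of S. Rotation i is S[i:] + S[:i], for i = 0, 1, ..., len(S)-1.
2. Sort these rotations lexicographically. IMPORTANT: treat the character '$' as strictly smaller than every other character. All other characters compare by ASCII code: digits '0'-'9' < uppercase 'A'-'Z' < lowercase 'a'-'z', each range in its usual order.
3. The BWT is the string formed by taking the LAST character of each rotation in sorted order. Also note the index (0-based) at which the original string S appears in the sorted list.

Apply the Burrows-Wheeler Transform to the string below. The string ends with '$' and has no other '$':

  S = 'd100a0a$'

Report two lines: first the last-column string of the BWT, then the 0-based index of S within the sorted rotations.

All 8 rotations (rotation i = S[i:]+S[:i]):
  rot[0] = d100a0a$
  rot[1] = 100a0a$d
  rot[2] = 00a0a$d1
  rot[3] = 0a0a$d10
  rot[4] = a0a$d100
  rot[5] = 0a$d100a
  rot[6] = a$d100a0
  rot[7] = $d100a0a
Sorted (with $ < everything):
  sorted[0] = $d100a0a  (last char: 'a')
  sorted[1] = 00a0a$d1  (last char: '1')
  sorted[2] = 0a$d100a  (last char: 'a')
  sorted[3] = 0a0a$d10  (last char: '0')
  sorted[4] = 100a0a$d  (last char: 'd')
  sorted[5] = a$d100a0  (last char: '0')
  sorted[6] = a0a$d100  (last char: '0')
  sorted[7] = d100a0a$  (last char: '$')
Last column: a1a0d00$
Original string S is at sorted index 7

Answer: a1a0d00$
7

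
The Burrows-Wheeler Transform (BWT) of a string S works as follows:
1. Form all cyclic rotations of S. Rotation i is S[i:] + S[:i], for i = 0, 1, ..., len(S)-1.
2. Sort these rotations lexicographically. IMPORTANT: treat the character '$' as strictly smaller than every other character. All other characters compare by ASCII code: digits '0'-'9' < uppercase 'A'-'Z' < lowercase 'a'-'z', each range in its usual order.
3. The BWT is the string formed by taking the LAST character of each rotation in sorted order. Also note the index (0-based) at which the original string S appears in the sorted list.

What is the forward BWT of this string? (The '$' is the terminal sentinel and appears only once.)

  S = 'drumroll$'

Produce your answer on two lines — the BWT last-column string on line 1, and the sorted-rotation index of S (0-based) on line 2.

All 9 rotations (rotation i = S[i:]+S[:i]):
  rot[0] = drumroll$
  rot[1] = rumroll$d
  rot[2] = umroll$dr
  rot[3] = mroll$dru
  rot[4] = roll$drum
  rot[5] = oll$drumr
  rot[6] = ll$drumro
  rot[7] = l$drumrol
  rot[8] = $drumroll
Sorted (with $ < everything):
  sorted[0] = $drumroll  (last char: 'l')
  sorted[1] = drumroll$  (last char: '$')
  sorted[2] = l$drumrol  (last char: 'l')
  sorted[3] = ll$drumro  (last char: 'o')
  sorted[4] = mroll$dru  (last char: 'u')
  sorted[5] = oll$drumr  (last char: 'r')
  sorted[6] = roll$drum  (last char: 'm')
  sorted[7] = rumroll$d  (last char: 'd')
  sorted[8] = umroll$dr  (last char: 'r')
Last column: l$lourmdr
Original string S is at sorted index 1

Answer: l$lourmdr
1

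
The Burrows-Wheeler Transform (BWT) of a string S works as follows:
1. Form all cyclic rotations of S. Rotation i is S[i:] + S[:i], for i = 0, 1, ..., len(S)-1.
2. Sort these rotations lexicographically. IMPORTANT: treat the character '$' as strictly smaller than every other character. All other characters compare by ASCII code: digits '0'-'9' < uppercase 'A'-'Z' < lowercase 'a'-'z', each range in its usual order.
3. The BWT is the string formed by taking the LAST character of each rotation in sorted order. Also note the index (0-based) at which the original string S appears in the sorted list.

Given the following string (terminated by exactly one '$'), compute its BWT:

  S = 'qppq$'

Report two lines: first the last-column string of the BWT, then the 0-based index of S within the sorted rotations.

Answer: qqpp$
4

Derivation:
All 5 rotations (rotation i = S[i:]+S[:i]):
  rot[0] = qppq$
  rot[1] = ppq$q
  rot[2] = pq$qp
  rot[3] = q$qpp
  rot[4] = $qppq
Sorted (with $ < everything):
  sorted[0] = $qppq  (last char: 'q')
  sorted[1] = ppq$q  (last char: 'q')
  sorted[2] = pq$qp  (last char: 'p')
  sorted[3] = q$qpp  (last char: 'p')
  sorted[4] = qppq$  (last char: '$')
Last column: qqpp$
Original string S is at sorted index 4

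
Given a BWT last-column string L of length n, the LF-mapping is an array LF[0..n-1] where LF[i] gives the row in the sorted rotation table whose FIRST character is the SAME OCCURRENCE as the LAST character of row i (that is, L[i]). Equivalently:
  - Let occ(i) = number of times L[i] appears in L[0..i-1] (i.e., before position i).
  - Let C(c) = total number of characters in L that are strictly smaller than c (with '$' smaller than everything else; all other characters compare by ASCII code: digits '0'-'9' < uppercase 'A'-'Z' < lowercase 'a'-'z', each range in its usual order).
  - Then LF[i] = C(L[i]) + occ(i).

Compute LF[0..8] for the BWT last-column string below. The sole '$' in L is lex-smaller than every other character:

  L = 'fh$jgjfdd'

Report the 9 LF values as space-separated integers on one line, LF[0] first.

Answer: 3 6 0 7 5 8 4 1 2

Derivation:
Char counts: '$':1, 'd':2, 'f':2, 'g':1, 'h':1, 'j':2
C (first-col start): C('$')=0, C('d')=1, C('f')=3, C('g')=5, C('h')=6, C('j')=7
L[0]='f': occ=0, LF[0]=C('f')+0=3+0=3
L[1]='h': occ=0, LF[1]=C('h')+0=6+0=6
L[2]='$': occ=0, LF[2]=C('$')+0=0+0=0
L[3]='j': occ=0, LF[3]=C('j')+0=7+0=7
L[4]='g': occ=0, LF[4]=C('g')+0=5+0=5
L[5]='j': occ=1, LF[5]=C('j')+1=7+1=8
L[6]='f': occ=1, LF[6]=C('f')+1=3+1=4
L[7]='d': occ=0, LF[7]=C('d')+0=1+0=1
L[8]='d': occ=1, LF[8]=C('d')+1=1+1=2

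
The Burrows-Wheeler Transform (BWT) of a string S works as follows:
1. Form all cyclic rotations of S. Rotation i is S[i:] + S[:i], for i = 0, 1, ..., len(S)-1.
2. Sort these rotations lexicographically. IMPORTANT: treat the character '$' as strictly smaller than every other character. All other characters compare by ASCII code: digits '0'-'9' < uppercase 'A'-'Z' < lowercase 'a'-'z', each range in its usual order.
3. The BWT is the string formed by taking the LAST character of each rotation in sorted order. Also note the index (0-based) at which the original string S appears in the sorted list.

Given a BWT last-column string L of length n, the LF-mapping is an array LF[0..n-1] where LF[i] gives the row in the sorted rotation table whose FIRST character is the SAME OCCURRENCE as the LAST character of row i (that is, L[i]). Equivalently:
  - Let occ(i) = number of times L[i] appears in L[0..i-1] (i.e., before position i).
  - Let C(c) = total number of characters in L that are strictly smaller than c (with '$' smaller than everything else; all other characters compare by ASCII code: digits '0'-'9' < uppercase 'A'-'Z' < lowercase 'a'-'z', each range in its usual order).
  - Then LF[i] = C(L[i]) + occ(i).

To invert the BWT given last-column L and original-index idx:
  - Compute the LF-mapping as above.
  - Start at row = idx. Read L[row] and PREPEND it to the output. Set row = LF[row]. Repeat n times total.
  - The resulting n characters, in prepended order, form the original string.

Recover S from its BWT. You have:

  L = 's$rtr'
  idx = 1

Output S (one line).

LF mapping: 3 0 1 4 2
Walk LF starting at row 1, prepending L[row]:
  step 1: row=1, L[1]='$', prepend. Next row=LF[1]=0
  step 2: row=0, L[0]='s', prepend. Next row=LF[0]=3
  step 3: row=3, L[3]='t', prepend. Next row=LF[3]=4
  step 4: row=4, L[4]='r', prepend. Next row=LF[4]=2
  step 5: row=2, L[2]='r', prepend. Next row=LF[2]=1
Reversed output: rrts$

Answer: rrts$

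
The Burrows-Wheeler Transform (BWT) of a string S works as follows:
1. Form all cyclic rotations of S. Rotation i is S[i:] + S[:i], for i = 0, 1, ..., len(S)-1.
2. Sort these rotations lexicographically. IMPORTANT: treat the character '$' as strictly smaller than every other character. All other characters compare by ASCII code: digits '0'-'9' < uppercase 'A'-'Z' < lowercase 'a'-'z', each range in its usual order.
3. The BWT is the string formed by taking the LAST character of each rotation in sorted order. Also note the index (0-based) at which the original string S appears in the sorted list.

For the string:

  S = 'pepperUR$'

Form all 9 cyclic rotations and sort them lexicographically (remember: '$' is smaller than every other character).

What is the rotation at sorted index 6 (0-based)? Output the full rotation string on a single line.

Answer: perUR$pep

Derivation:
All 9 rotations (rotation i = S[i:]+S[:i]):
  rot[0] = pepperUR$
  rot[1] = epperUR$p
  rot[2] = pperUR$pe
  rot[3] = perUR$pep
  rot[4] = erUR$pepp
  rot[5] = rUR$peppe
  rot[6] = UR$pepper
  rot[7] = R$pepperU
  rot[8] = $pepperUR
Sorted (with $ < everything):
  sorted[0] = $pepperUR
  sorted[1] = R$pepperU
  sorted[2] = UR$pepper
  sorted[3] = epperUR$p
  sorted[4] = erUR$pepp
  sorted[5] = pepperUR$
  sorted[6] = perUR$pep
  sorted[7] = pperUR$pe
  sorted[8] = rUR$peppe
sorted[6] = perUR$pep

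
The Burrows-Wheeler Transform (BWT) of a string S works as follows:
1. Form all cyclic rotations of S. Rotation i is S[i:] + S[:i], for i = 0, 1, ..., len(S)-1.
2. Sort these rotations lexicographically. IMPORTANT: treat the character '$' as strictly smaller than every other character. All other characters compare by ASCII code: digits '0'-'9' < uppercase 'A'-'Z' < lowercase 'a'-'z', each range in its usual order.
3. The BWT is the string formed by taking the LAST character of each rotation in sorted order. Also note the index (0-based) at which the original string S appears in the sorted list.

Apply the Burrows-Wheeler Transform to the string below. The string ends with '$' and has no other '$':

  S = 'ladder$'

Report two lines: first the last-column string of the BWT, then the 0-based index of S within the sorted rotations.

Answer: rladd$e
5

Derivation:
All 7 rotations (rotation i = S[i:]+S[:i]):
  rot[0] = ladder$
  rot[1] = adder$l
  rot[2] = dder$la
  rot[3] = der$lad
  rot[4] = er$ladd
  rot[5] = r$ladde
  rot[6] = $ladder
Sorted (with $ < everything):
  sorted[0] = $ladder  (last char: 'r')
  sorted[1] = adder$l  (last char: 'l')
  sorted[2] = dder$la  (last char: 'a')
  sorted[3] = der$lad  (last char: 'd')
  sorted[4] = er$ladd  (last char: 'd')
  sorted[5] = ladder$  (last char: '$')
  sorted[6] = r$ladde  (last char: 'e')
Last column: rladd$e
Original string S is at sorted index 5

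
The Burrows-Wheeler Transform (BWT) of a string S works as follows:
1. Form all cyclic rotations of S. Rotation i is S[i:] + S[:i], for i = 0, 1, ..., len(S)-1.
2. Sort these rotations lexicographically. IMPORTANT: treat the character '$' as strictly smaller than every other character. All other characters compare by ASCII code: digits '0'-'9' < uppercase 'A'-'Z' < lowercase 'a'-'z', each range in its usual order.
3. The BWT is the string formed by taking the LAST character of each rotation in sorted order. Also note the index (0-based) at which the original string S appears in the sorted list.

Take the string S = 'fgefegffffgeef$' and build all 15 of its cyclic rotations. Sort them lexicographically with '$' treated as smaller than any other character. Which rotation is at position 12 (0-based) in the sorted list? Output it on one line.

All 15 rotations (rotation i = S[i:]+S[:i]):
  rot[0] = fgefegffffgeef$
  rot[1] = gefegffffgeef$f
  rot[2] = efegffffgeef$fg
  rot[3] = fegffffgeef$fge
  rot[4] = egffffgeef$fgef
  rot[5] = gffffgeef$fgefe
  rot[6] = ffffgeef$fgefeg
  rot[7] = fffgeef$fgefegf
  rot[8] = ffgeef$fgefegff
  rot[9] = fgeef$fgefegfff
  rot[10] = geef$fgefegffff
  rot[11] = eef$fgefegffffg
  rot[12] = ef$fgefegffffge
  rot[13] = f$fgefegffffgee
  rot[14] = $fgefegffffgeef
Sorted (with $ < everything):
  sorted[0] = $fgefegffffgeef
  sorted[1] = eef$fgefegffffg
  sorted[2] = ef$fgefegffffge
  sorted[3] = efegffffgeef$fg
  sorted[4] = egffffgeef$fgef
  sorted[5] = f$fgefegffffgee
  sorted[6] = fegffffgeef$fge
  sorted[7] = ffffgeef$fgefeg
  sorted[8] = fffgeef$fgefegf
  sorted[9] = ffgeef$fgefegff
  sorted[10] = fgeef$fgefegfff
  sorted[11] = fgefegffffgeef$
  sorted[12] = geef$fgefegffff
  sorted[13] = gefegffffgeef$f
  sorted[14] = gffffgeef$fgefe
sorted[12] = geef$fgefegffff

Answer: geef$fgefegffff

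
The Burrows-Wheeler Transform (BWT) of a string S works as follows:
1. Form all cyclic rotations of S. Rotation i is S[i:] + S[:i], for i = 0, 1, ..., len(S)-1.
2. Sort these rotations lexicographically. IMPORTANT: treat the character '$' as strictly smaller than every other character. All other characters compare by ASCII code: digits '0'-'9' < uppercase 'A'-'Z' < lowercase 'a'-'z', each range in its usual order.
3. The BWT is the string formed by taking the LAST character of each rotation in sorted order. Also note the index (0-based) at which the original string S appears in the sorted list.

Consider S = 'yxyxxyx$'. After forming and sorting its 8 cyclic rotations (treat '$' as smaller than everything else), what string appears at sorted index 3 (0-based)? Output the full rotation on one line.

All 8 rotations (rotation i = S[i:]+S[:i]):
  rot[0] = yxyxxyx$
  rot[1] = xyxxyx$y
  rot[2] = yxxyx$yx
  rot[3] = xxyx$yxy
  rot[4] = xyx$yxyx
  rot[5] = yx$yxyxx
  rot[6] = x$yxyxxy
  rot[7] = $yxyxxyx
Sorted (with $ < everything):
  sorted[0] = $yxyxxyx
  sorted[1] = x$yxyxxy
  sorted[2] = xxyx$yxy
  sorted[3] = xyx$yxyx
  sorted[4] = xyxxyx$y
  sorted[5] = yx$yxyxx
  sorted[6] = yxxyx$yx
  sorted[7] = yxyxxyx$
sorted[3] = xyx$yxyx

Answer: xyx$yxyx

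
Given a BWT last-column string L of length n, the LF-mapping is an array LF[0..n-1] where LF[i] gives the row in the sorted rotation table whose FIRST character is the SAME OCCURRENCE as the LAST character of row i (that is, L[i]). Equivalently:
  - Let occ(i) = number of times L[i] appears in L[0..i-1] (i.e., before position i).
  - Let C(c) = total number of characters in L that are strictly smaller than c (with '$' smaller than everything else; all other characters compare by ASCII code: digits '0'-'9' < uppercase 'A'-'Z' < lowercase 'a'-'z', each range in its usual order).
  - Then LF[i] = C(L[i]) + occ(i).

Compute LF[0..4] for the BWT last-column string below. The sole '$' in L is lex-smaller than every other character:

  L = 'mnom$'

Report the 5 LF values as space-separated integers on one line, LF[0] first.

Answer: 1 3 4 2 0

Derivation:
Char counts: '$':1, 'm':2, 'n':1, 'o':1
C (first-col start): C('$')=0, C('m')=1, C('n')=3, C('o')=4
L[0]='m': occ=0, LF[0]=C('m')+0=1+0=1
L[1]='n': occ=0, LF[1]=C('n')+0=3+0=3
L[2]='o': occ=0, LF[2]=C('o')+0=4+0=4
L[3]='m': occ=1, LF[3]=C('m')+1=1+1=2
L[4]='$': occ=0, LF[4]=C('$')+0=0+0=0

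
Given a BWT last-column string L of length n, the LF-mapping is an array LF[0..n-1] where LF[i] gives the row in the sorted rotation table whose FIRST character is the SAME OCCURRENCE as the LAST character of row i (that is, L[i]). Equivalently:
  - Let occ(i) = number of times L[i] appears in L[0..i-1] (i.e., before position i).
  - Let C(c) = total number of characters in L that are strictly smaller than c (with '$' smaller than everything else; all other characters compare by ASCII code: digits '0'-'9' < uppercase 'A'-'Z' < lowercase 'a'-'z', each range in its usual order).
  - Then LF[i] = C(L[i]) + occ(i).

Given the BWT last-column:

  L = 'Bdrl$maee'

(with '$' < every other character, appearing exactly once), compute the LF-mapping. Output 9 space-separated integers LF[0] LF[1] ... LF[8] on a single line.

Answer: 1 3 8 6 0 7 2 4 5

Derivation:
Char counts: '$':1, 'B':1, 'a':1, 'd':1, 'e':2, 'l':1, 'm':1, 'r':1
C (first-col start): C('$')=0, C('B')=1, C('a')=2, C('d')=3, C('e')=4, C('l')=6, C('m')=7, C('r')=8
L[0]='B': occ=0, LF[0]=C('B')+0=1+0=1
L[1]='d': occ=0, LF[1]=C('d')+0=3+0=3
L[2]='r': occ=0, LF[2]=C('r')+0=8+0=8
L[3]='l': occ=0, LF[3]=C('l')+0=6+0=6
L[4]='$': occ=0, LF[4]=C('$')+0=0+0=0
L[5]='m': occ=0, LF[5]=C('m')+0=7+0=7
L[6]='a': occ=0, LF[6]=C('a')+0=2+0=2
L[7]='e': occ=0, LF[7]=C('e')+0=4+0=4
L[8]='e': occ=1, LF[8]=C('e')+1=4+1=5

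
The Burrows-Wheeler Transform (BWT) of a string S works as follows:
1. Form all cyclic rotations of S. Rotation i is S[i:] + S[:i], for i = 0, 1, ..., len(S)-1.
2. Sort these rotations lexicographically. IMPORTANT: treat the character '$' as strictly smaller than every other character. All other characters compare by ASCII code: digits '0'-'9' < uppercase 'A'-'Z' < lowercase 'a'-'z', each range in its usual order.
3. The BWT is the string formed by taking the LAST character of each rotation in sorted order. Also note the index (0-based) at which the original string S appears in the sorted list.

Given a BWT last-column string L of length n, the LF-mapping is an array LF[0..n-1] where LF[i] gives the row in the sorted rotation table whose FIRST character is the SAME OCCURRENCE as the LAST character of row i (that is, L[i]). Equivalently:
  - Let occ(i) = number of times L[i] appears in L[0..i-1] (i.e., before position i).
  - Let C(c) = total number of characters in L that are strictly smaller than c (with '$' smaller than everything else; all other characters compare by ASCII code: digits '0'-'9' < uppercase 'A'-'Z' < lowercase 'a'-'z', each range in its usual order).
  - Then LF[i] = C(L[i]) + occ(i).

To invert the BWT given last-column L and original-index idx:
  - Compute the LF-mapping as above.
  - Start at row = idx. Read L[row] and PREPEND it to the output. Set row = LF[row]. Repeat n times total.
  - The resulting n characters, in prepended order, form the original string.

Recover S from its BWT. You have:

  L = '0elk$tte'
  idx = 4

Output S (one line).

LF mapping: 1 2 5 4 0 6 7 3
Walk LF starting at row 4, prepending L[row]:
  step 1: row=4, L[4]='$', prepend. Next row=LF[4]=0
  step 2: row=0, L[0]='0', prepend. Next row=LF[0]=1
  step 3: row=1, L[1]='e', prepend. Next row=LF[1]=2
  step 4: row=2, L[2]='l', prepend. Next row=LF[2]=5
  step 5: row=5, L[5]='t', prepend. Next row=LF[5]=6
  step 6: row=6, L[6]='t', prepend. Next row=LF[6]=7
  step 7: row=7, L[7]='e', prepend. Next row=LF[7]=3
  step 8: row=3, L[3]='k', prepend. Next row=LF[3]=4
Reversed output: kettle0$

Answer: kettle0$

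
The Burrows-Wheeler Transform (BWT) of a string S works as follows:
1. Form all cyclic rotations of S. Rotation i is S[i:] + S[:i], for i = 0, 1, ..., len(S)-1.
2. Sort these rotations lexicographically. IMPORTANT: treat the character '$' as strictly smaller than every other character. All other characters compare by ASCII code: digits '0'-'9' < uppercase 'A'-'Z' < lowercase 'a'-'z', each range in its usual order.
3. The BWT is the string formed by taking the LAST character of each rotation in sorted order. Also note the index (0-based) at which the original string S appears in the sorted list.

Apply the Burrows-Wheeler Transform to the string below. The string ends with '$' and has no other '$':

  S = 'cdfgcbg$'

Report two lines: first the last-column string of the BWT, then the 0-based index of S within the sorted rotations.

Answer: gcg$cdbf
3

Derivation:
All 8 rotations (rotation i = S[i:]+S[:i]):
  rot[0] = cdfgcbg$
  rot[1] = dfgcbg$c
  rot[2] = fgcbg$cd
  rot[3] = gcbg$cdf
  rot[4] = cbg$cdfg
  rot[5] = bg$cdfgc
  rot[6] = g$cdfgcb
  rot[7] = $cdfgcbg
Sorted (with $ < everything):
  sorted[0] = $cdfgcbg  (last char: 'g')
  sorted[1] = bg$cdfgc  (last char: 'c')
  sorted[2] = cbg$cdfg  (last char: 'g')
  sorted[3] = cdfgcbg$  (last char: '$')
  sorted[4] = dfgcbg$c  (last char: 'c')
  sorted[5] = fgcbg$cd  (last char: 'd')
  sorted[6] = g$cdfgcb  (last char: 'b')
  sorted[7] = gcbg$cdf  (last char: 'f')
Last column: gcg$cdbf
Original string S is at sorted index 3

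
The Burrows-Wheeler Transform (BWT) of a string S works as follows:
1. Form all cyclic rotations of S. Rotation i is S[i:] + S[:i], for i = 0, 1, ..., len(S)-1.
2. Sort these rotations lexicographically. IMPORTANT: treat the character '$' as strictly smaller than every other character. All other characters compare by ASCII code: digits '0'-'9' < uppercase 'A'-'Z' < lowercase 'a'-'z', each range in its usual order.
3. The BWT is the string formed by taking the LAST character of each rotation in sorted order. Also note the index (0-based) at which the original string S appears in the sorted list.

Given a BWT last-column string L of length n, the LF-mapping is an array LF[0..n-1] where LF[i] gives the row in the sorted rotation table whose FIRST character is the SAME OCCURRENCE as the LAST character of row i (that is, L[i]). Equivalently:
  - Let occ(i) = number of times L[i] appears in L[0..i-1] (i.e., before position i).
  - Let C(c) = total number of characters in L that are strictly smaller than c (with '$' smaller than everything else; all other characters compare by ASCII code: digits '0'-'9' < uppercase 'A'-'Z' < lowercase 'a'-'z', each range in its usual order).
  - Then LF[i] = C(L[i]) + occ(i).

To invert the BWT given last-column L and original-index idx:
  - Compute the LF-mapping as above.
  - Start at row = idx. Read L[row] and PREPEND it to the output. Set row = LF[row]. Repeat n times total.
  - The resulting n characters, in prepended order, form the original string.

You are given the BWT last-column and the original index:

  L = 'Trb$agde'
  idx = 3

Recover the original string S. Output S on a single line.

LF mapping: 1 7 3 0 2 6 4 5
Walk LF starting at row 3, prepending L[row]:
  step 1: row=3, L[3]='$', prepend. Next row=LF[3]=0
  step 2: row=0, L[0]='T', prepend. Next row=LF[0]=1
  step 3: row=1, L[1]='r', prepend. Next row=LF[1]=7
  step 4: row=7, L[7]='e', prepend. Next row=LF[7]=5
  step 5: row=5, L[5]='g', prepend. Next row=LF[5]=6
  step 6: row=6, L[6]='d', prepend. Next row=LF[6]=4
  step 7: row=4, L[4]='a', prepend. Next row=LF[4]=2
  step 8: row=2, L[2]='b', prepend. Next row=LF[2]=3
Reversed output: badgerT$

Answer: badgerT$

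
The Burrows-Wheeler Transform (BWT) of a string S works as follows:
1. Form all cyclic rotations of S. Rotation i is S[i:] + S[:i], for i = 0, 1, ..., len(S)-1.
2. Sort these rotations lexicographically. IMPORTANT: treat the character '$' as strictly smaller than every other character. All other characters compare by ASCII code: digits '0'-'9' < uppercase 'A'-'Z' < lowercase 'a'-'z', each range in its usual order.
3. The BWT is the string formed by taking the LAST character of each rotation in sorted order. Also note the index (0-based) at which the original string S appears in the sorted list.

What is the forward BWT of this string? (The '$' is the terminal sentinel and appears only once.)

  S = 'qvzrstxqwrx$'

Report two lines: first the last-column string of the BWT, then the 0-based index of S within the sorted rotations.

Answer: x$xzwrsqqrtv
1

Derivation:
All 12 rotations (rotation i = S[i:]+S[:i]):
  rot[0] = qvzrstxqwrx$
  rot[1] = vzrstxqwrx$q
  rot[2] = zrstxqwrx$qv
  rot[3] = rstxqwrx$qvz
  rot[4] = stxqwrx$qvzr
  rot[5] = txqwrx$qvzrs
  rot[6] = xqwrx$qvzrst
  rot[7] = qwrx$qvzrstx
  rot[8] = wrx$qvzrstxq
  rot[9] = rx$qvzrstxqw
  rot[10] = x$qvzrstxqwr
  rot[11] = $qvzrstxqwrx
Sorted (with $ < everything):
  sorted[0] = $qvzrstxqwrx  (last char: 'x')
  sorted[1] = qvzrstxqwrx$  (last char: '$')
  sorted[2] = qwrx$qvzrstx  (last char: 'x')
  sorted[3] = rstxqwrx$qvz  (last char: 'z')
  sorted[4] = rx$qvzrstxqw  (last char: 'w')
  sorted[5] = stxqwrx$qvzr  (last char: 'r')
  sorted[6] = txqwrx$qvzrs  (last char: 's')
  sorted[7] = vzrstxqwrx$q  (last char: 'q')
  sorted[8] = wrx$qvzrstxq  (last char: 'q')
  sorted[9] = x$qvzrstxqwr  (last char: 'r')
  sorted[10] = xqwrx$qvzrst  (last char: 't')
  sorted[11] = zrstxqwrx$qv  (last char: 'v')
Last column: x$xzwrsqqrtv
Original string S is at sorted index 1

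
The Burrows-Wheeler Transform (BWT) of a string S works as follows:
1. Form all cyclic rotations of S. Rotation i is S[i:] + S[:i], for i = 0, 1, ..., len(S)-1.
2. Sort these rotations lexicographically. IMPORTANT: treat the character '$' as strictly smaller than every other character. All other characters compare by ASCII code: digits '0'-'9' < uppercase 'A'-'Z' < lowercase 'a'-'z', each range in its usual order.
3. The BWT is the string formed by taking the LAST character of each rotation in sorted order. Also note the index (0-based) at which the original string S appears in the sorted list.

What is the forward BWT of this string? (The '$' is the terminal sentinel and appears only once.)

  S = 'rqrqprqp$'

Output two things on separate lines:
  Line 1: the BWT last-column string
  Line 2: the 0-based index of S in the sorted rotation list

All 9 rotations (rotation i = S[i:]+S[:i]):
  rot[0] = rqrqprqp$
  rot[1] = qrqprqp$r
  rot[2] = rqprqp$rq
  rot[3] = qprqp$rqr
  rot[4] = prqp$rqrq
  rot[5] = rqp$rqrqp
  rot[6] = qp$rqrqpr
  rot[7] = p$rqrqprq
  rot[8] = $rqrqprqp
Sorted (with $ < everything):
  sorted[0] = $rqrqprqp  (last char: 'p')
  sorted[1] = p$rqrqprq  (last char: 'q')
  sorted[2] = prqp$rqrq  (last char: 'q')
  sorted[3] = qp$rqrqpr  (last char: 'r')
  sorted[4] = qprqp$rqr  (last char: 'r')
  sorted[5] = qrqprqp$r  (last char: 'r')
  sorted[6] = rqp$rqrqp  (last char: 'p')
  sorted[7] = rqprqp$rq  (last char: 'q')
  sorted[8] = rqrqprqp$  (last char: '$')
Last column: pqqrrrpq$
Original string S is at sorted index 8

Answer: pqqrrrpq$
8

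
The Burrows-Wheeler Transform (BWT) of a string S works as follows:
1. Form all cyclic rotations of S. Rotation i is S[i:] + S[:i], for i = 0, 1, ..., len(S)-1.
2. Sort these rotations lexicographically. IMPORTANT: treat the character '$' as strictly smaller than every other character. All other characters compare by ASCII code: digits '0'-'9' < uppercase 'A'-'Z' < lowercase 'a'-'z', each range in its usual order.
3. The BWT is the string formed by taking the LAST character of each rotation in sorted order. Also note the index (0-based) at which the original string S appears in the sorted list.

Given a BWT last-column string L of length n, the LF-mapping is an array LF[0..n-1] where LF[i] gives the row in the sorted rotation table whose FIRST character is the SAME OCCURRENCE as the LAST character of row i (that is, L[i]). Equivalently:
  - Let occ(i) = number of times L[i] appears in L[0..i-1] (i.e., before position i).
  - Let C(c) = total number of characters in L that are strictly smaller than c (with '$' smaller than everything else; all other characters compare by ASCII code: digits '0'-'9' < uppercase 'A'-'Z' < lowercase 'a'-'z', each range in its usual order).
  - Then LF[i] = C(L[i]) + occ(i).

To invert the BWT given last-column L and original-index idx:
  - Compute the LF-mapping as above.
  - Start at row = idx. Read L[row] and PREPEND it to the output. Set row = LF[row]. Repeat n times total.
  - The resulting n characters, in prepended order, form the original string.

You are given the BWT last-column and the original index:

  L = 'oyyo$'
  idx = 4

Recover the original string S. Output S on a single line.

Answer: yoyo$

Derivation:
LF mapping: 1 3 4 2 0
Walk LF starting at row 4, prepending L[row]:
  step 1: row=4, L[4]='$', prepend. Next row=LF[4]=0
  step 2: row=0, L[0]='o', prepend. Next row=LF[0]=1
  step 3: row=1, L[1]='y', prepend. Next row=LF[1]=3
  step 4: row=3, L[3]='o', prepend. Next row=LF[3]=2
  step 5: row=2, L[2]='y', prepend. Next row=LF[2]=4
Reversed output: yoyo$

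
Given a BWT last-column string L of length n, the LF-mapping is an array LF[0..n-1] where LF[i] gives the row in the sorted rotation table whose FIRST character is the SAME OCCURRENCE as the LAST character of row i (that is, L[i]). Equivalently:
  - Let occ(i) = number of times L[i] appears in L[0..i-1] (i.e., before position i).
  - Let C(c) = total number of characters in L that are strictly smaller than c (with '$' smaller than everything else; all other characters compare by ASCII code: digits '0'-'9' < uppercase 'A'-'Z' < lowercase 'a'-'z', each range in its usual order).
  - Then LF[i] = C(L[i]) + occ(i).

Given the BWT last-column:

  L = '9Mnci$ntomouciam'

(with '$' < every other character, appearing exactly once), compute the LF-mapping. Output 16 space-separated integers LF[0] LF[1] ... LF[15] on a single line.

Answer: 1 2 10 4 6 0 11 14 12 8 13 15 5 7 3 9

Derivation:
Char counts: '$':1, '9':1, 'M':1, 'a':1, 'c':2, 'i':2, 'm':2, 'n':2, 'o':2, 't':1, 'u':1
C (first-col start): C('$')=0, C('9')=1, C('M')=2, C('a')=3, C('c')=4, C('i')=6, C('m')=8, C('n')=10, C('o')=12, C('t')=14, C('u')=15
L[0]='9': occ=0, LF[0]=C('9')+0=1+0=1
L[1]='M': occ=0, LF[1]=C('M')+0=2+0=2
L[2]='n': occ=0, LF[2]=C('n')+0=10+0=10
L[3]='c': occ=0, LF[3]=C('c')+0=4+0=4
L[4]='i': occ=0, LF[4]=C('i')+0=6+0=6
L[5]='$': occ=0, LF[5]=C('$')+0=0+0=0
L[6]='n': occ=1, LF[6]=C('n')+1=10+1=11
L[7]='t': occ=0, LF[7]=C('t')+0=14+0=14
L[8]='o': occ=0, LF[8]=C('o')+0=12+0=12
L[9]='m': occ=0, LF[9]=C('m')+0=8+0=8
L[10]='o': occ=1, LF[10]=C('o')+1=12+1=13
L[11]='u': occ=0, LF[11]=C('u')+0=15+0=15
L[12]='c': occ=1, LF[12]=C('c')+1=4+1=5
L[13]='i': occ=1, LF[13]=C('i')+1=6+1=7
L[14]='a': occ=0, LF[14]=C('a')+0=3+0=3
L[15]='m': occ=1, LF[15]=C('m')+1=8+1=9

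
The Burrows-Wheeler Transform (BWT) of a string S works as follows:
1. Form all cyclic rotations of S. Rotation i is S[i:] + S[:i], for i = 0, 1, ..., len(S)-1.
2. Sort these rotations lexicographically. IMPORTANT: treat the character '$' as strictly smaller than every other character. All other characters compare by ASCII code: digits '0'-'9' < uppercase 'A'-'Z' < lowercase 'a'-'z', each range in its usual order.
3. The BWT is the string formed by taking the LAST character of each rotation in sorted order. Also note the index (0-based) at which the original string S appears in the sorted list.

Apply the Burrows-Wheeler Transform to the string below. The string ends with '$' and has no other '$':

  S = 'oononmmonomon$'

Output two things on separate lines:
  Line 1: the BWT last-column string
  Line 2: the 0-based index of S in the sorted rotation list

All 14 rotations (rotation i = S[i:]+S[:i]):
  rot[0] = oononmmonomon$
  rot[1] = ononmmonomon$o
  rot[2] = nonmmonomon$oo
  rot[3] = onmmonomon$oon
  rot[4] = nmmonomon$oono
  rot[5] = mmonomon$oonon
  rot[6] = monomon$oononm
  rot[7] = onomon$oononmm
  rot[8] = nomon$oononmmo
  rot[9] = omon$oononmmon
  rot[10] = mon$oononmmono
  rot[11] = on$oononmmonom
  rot[12] = n$oononmmonomo
  rot[13] = $oononmmonomon
Sorted (with $ < everything):
  sorted[0] = $oononmmonomon  (last char: 'n')
  sorted[1] = mmonomon$oonon  (last char: 'n')
  sorted[2] = mon$oononmmono  (last char: 'o')
  sorted[3] = monomon$oononm  (last char: 'm')
  sorted[4] = n$oononmmonomo  (last char: 'o')
  sorted[5] = nmmonomon$oono  (last char: 'o')
  sorted[6] = nomon$oononmmo  (last char: 'o')
  sorted[7] = nonmmonomon$oo  (last char: 'o')
  sorted[8] = omon$oononmmon  (last char: 'n')
  sorted[9] = on$oononmmonom  (last char: 'm')
  sorted[10] = onmmonomon$oon  (last char: 'n')
  sorted[11] = onomon$oononmm  (last char: 'm')
  sorted[12] = ononmmonomon$o  (last char: 'o')
  sorted[13] = oononmmonomon$  (last char: '$')
Last column: nnomoooonmnmo$
Original string S is at sorted index 13

Answer: nnomoooonmnmo$
13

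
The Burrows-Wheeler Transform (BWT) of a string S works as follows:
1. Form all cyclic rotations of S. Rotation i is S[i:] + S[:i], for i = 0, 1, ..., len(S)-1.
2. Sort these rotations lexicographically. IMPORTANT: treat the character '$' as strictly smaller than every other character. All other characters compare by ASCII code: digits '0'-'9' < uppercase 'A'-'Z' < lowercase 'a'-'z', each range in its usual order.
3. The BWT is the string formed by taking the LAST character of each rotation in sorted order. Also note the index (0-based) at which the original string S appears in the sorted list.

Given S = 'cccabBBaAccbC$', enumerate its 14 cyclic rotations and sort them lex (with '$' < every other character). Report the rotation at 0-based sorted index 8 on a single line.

All 14 rotations (rotation i = S[i:]+S[:i]):
  rot[0] = cccabBBaAccbC$
  rot[1] = ccabBBaAccbC$c
  rot[2] = cabBBaAccbC$cc
  rot[3] = abBBaAccbC$ccc
  rot[4] = bBBaAccbC$ccca
  rot[5] = BBaAccbC$cccab
  rot[6] = BaAccbC$cccabB
  rot[7] = aAccbC$cccabBB
  rot[8] = AccbC$cccabBBa
  rot[9] = ccbC$cccabBBaA
  rot[10] = cbC$cccabBBaAc
  rot[11] = bC$cccabBBaAcc
  rot[12] = C$cccabBBaAccb
  rot[13] = $cccabBBaAccbC
Sorted (with $ < everything):
  sorted[0] = $cccabBBaAccbC
  sorted[1] = AccbC$cccabBBa
  sorted[2] = BBaAccbC$cccab
  sorted[3] = BaAccbC$cccabB
  sorted[4] = C$cccabBBaAccb
  sorted[5] = aAccbC$cccabBB
  sorted[6] = abBBaAccbC$ccc
  sorted[7] = bBBaAccbC$ccca
  sorted[8] = bC$cccabBBaAcc
  sorted[9] = cabBBaAccbC$cc
  sorted[10] = cbC$cccabBBaAc
  sorted[11] = ccabBBaAccbC$c
  sorted[12] = ccbC$cccabBBaA
  sorted[13] = cccabBBaAccbC$
sorted[8] = bC$cccabBBaAcc

Answer: bC$cccabBBaAcc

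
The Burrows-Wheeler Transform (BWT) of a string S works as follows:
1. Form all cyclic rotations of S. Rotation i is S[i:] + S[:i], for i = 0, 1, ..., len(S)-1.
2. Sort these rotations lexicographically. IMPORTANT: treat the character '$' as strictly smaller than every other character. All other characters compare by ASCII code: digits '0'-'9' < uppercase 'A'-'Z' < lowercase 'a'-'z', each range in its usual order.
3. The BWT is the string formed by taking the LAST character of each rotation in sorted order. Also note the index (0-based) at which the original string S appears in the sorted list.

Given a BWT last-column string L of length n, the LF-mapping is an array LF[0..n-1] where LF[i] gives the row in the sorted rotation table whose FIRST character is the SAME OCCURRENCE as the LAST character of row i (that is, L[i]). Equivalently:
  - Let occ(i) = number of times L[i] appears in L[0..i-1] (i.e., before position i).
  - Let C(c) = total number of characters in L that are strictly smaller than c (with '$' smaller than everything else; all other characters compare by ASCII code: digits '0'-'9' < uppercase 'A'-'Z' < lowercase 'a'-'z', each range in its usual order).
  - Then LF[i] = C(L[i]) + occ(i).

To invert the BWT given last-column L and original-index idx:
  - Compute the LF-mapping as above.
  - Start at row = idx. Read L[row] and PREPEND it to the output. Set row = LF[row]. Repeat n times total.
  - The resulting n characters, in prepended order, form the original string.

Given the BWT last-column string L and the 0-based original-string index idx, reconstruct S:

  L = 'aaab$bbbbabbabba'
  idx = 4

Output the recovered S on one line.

Answer: ababbbbbabbbaaa$

Derivation:
LF mapping: 1 2 3 7 0 8 9 10 11 4 12 13 5 14 15 6
Walk LF starting at row 4, prepending L[row]:
  step 1: row=4, L[4]='$', prepend. Next row=LF[4]=0
  step 2: row=0, L[0]='a', prepend. Next row=LF[0]=1
  step 3: row=1, L[1]='a', prepend. Next row=LF[1]=2
  step 4: row=2, L[2]='a', prepend. Next row=LF[2]=3
  step 5: row=3, L[3]='b', prepend. Next row=LF[3]=7
  step 6: row=7, L[7]='b', prepend. Next row=LF[7]=10
  step 7: row=10, L[10]='b', prepend. Next row=LF[10]=12
  step 8: row=12, L[12]='a', prepend. Next row=LF[12]=5
  step 9: row=5, L[5]='b', prepend. Next row=LF[5]=8
  step 10: row=8, L[8]='b', prepend. Next row=LF[8]=11
  step 11: row=11, L[11]='b', prepend. Next row=LF[11]=13
  step 12: row=13, L[13]='b', prepend. Next row=LF[13]=14
  step 13: row=14, L[14]='b', prepend. Next row=LF[14]=15
  step 14: row=15, L[15]='a', prepend. Next row=LF[15]=6
  step 15: row=6, L[6]='b', prepend. Next row=LF[6]=9
  step 16: row=9, L[9]='a', prepend. Next row=LF[9]=4
Reversed output: ababbbbbabbbaaa$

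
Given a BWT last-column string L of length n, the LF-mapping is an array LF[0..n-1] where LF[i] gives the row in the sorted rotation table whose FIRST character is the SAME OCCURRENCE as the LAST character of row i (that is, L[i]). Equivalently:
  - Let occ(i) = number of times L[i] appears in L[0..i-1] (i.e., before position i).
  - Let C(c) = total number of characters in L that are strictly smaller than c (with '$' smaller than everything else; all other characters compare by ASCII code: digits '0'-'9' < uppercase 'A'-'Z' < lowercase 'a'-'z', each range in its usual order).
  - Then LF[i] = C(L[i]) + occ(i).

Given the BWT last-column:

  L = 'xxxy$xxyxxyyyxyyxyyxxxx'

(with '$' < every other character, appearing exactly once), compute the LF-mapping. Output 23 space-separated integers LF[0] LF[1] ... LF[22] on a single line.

Answer: 1 2 3 14 0 4 5 15 6 7 16 17 18 8 19 20 9 21 22 10 11 12 13

Derivation:
Char counts: '$':1, 'x':13, 'y':9
C (first-col start): C('$')=0, C('x')=1, C('y')=14
L[0]='x': occ=0, LF[0]=C('x')+0=1+0=1
L[1]='x': occ=1, LF[1]=C('x')+1=1+1=2
L[2]='x': occ=2, LF[2]=C('x')+2=1+2=3
L[3]='y': occ=0, LF[3]=C('y')+0=14+0=14
L[4]='$': occ=0, LF[4]=C('$')+0=0+0=0
L[5]='x': occ=3, LF[5]=C('x')+3=1+3=4
L[6]='x': occ=4, LF[6]=C('x')+4=1+4=5
L[7]='y': occ=1, LF[7]=C('y')+1=14+1=15
L[8]='x': occ=5, LF[8]=C('x')+5=1+5=6
L[9]='x': occ=6, LF[9]=C('x')+6=1+6=7
L[10]='y': occ=2, LF[10]=C('y')+2=14+2=16
L[11]='y': occ=3, LF[11]=C('y')+3=14+3=17
L[12]='y': occ=4, LF[12]=C('y')+4=14+4=18
L[13]='x': occ=7, LF[13]=C('x')+7=1+7=8
L[14]='y': occ=5, LF[14]=C('y')+5=14+5=19
L[15]='y': occ=6, LF[15]=C('y')+6=14+6=20
L[16]='x': occ=8, LF[16]=C('x')+8=1+8=9
L[17]='y': occ=7, LF[17]=C('y')+7=14+7=21
L[18]='y': occ=8, LF[18]=C('y')+8=14+8=22
L[19]='x': occ=9, LF[19]=C('x')+9=1+9=10
L[20]='x': occ=10, LF[20]=C('x')+10=1+10=11
L[21]='x': occ=11, LF[21]=C('x')+11=1+11=12
L[22]='x': occ=12, LF[22]=C('x')+12=1+12=13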